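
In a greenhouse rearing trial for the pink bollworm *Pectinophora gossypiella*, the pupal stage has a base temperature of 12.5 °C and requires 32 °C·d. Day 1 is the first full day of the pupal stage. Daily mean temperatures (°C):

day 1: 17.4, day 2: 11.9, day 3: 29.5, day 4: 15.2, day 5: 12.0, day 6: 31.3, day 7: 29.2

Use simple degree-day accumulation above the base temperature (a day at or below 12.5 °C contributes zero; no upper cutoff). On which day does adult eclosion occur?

day 6

Daily DD above 12.5 °C: 4.9, 0.0, 17.0, 2.7, 0.0, 18.8, 16.7.
Cumulative: 4.9, 4.9, 21.9, 24.6, 24.6, 43.4, 60.1.
The total first reaches 32 DD on day 6.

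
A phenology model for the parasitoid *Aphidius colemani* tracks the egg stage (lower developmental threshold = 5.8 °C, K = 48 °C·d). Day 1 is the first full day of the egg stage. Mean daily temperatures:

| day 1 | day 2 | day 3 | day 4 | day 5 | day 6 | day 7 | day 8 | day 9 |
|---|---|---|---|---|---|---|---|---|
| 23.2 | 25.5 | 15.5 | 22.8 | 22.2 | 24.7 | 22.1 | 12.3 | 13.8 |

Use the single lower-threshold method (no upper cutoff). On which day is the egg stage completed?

day 4

Daily DD above 5.8 °C: 17.4, 19.7, 9.7, 17.0, 16.4, 18.9, 16.3, 6.5, 8.0.
Cumulative: 17.4, 37.1, 46.8, 63.8, 80.2, 99.1, 115.4, 121.9, 129.9.
The total first reaches 48 DD on day 4.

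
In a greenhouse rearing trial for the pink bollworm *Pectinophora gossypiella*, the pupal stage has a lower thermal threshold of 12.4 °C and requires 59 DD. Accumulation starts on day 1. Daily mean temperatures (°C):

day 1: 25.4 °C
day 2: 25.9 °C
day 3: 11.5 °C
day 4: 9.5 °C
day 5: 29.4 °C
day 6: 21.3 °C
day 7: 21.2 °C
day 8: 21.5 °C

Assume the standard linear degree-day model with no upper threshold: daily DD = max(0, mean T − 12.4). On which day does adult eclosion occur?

Daily DD above 12.4 °C: 13.0, 13.5, 0.0, 0.0, 17.0, 8.9, 8.8, 9.1.
Cumulative: 13.0, 26.5, 26.5, 26.5, 43.5, 52.4, 61.2, 70.3.
The total first reaches 59 DD on day 7.

day 7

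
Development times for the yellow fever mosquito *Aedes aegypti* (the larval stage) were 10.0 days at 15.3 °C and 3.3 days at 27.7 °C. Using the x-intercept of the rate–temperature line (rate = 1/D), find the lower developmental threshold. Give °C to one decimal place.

9.2 °C

Linear rate model ⇒ the product D·(T − T_b) is constant across temperatures.
10.0·(15.3 − T_b) = 3.3·(27.7 − T_b)
T_b = (10.0·15.3 − 3.3·27.7) / (10.0 − 3.3) = 61.59 / 6.7 = 9.193 °C ≈ 9.2 °C.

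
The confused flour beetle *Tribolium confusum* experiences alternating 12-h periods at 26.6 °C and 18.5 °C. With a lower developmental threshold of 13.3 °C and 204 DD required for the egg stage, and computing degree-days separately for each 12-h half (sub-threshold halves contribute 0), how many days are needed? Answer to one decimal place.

Day half: max(0, 26.6 − 13.3) × 0.5 = 13.3 × 0.5 = 6.65 DD.
Night half: max(0, 18.5 − 13.3) × 0.5 = 5.2 × 0.5 = 2.60 DD.
Per 24 h: 9.25 DD/day.
Duration = 204 / 9.25 = 22.054 ≈ 22.1 days.

22.1 days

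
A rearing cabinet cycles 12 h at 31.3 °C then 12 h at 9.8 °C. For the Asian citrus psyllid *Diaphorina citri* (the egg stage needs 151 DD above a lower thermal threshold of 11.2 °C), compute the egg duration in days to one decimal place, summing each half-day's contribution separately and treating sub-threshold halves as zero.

15.0 days

Day half: max(0, 31.3 − 11.2) × 0.5 = 20.1 × 0.5 = 10.05 DD.
Night half: max(0, 9.8 − 11.2) × 0.5 = 0.0 × 0.5 = 0.00 DD.
Per 24 h: 10.05 DD/day.
Duration = 151 / 10.05 = 15.025 ≈ 15.0 days.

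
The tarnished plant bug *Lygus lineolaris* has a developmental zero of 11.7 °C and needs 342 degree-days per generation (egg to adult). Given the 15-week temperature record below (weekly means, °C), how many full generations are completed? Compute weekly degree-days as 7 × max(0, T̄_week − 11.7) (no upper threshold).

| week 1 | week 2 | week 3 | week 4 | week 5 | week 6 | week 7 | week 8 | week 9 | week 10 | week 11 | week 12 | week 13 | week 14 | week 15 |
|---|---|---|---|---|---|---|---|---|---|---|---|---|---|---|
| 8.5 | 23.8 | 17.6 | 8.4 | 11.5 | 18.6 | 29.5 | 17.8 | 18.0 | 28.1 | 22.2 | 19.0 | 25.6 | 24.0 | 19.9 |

2 generations

Weekly DD (7 × max(0, T̄ − 11.7)): 0.0, 84.7, 41.3, 0.0, 0.0, 48.3, 124.6, 42.7, 44.1, 114.8, 73.5, 51.1, 97.3, 86.1, 57.4.
Season total = 865.9 DD.
Complete generations = ⌊865.9 / 342⌋ = 2.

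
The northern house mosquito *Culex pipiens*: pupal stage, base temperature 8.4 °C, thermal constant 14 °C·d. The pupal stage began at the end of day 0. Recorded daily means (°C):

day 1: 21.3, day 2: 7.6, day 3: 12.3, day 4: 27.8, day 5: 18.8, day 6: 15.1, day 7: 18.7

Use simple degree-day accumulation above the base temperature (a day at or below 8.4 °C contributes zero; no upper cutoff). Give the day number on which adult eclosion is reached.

Daily DD above 8.4 °C: 12.9, 0.0, 3.9, 19.4, 10.4, 6.7, 10.3.
Cumulative: 12.9, 12.9, 16.8, 36.2, 46.6, 53.3, 63.6.
The total first reaches 14 DD on day 3.

day 3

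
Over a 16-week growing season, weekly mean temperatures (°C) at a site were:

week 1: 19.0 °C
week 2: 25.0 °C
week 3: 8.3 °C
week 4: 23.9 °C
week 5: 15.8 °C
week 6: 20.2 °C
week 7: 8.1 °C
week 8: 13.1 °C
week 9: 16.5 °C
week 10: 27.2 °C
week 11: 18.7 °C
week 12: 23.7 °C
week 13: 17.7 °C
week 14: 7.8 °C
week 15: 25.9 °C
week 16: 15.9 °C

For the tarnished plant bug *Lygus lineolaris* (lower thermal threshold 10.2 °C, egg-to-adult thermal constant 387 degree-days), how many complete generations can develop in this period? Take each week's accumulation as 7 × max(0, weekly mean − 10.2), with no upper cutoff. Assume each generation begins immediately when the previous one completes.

Weekly DD (7 × max(0, T̄ − 10.2)): 61.6, 103.6, 0.0, 95.9, 39.2, 70.0, 0.0, 20.3, 44.1, 119.0, 59.5, 94.5, 52.5, 0.0, 109.9, 39.9.
Season total = 910.0 DD.
Complete generations = ⌊910.0 / 387⌋ = 2.

2 generations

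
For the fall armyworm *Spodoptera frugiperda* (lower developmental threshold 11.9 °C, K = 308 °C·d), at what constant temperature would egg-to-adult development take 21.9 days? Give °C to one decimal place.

Required daily accumulation = 308 / 21.9 = 14.064 DD/day.
T = T_base + 14.064 = 11.9 + 14.064 = 25.964 ≈ 26.0 °C.

26.0 °C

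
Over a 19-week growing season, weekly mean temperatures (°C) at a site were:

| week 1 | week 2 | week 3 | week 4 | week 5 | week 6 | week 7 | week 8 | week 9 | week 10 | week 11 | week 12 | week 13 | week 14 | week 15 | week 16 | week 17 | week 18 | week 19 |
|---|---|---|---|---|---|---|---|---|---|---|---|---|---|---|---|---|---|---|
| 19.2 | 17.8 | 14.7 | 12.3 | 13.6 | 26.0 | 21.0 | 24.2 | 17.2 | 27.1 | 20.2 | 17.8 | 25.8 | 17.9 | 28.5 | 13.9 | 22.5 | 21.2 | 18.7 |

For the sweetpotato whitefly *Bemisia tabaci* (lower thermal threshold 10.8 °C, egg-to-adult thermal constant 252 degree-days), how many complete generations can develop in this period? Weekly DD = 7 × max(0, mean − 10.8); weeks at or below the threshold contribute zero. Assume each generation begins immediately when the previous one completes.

Weekly DD (7 × max(0, T̄ − 10.8)): 58.8, 49.0, 27.3, 10.5, 19.6, 106.4, 71.4, 93.8, 44.8, 114.1, 65.8, 49.0, 105.0, 49.7, 123.9, 21.7, 81.9, 72.8, 55.3.
Season total = 1220.8 DD.
Complete generations = ⌊1220.8 / 252⌋ = 4.

4 generations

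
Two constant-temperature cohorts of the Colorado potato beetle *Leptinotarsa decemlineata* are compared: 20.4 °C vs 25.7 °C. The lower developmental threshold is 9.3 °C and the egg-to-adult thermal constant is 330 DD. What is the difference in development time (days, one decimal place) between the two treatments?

9.6 days

At 20.4 °C: 330 / (20.4 − 9.3) = 330 / 11.1 = 29.730 d.
At 25.7 °C: 330 / (25.7 − 9.3) = 330 / 16.4 = 20.122 d.
Difference = |29.730 − 20.122| = 9.608 ≈ 9.6 days.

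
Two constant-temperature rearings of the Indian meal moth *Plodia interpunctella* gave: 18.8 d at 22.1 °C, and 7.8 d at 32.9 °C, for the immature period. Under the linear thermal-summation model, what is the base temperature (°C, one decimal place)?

Equal thermal constants: D₁(T₁ − T_b) = D₂(T₂ − T_b).
18.8·(22.1 − T_b) = 7.8·(32.9 − T_b)
T_b = (18.8·22.1 − 7.8·32.9) / (18.8 − 7.8) = 158.86 / 11.0 = 14.442 °C ≈ 14.4 °C.

14.4 °C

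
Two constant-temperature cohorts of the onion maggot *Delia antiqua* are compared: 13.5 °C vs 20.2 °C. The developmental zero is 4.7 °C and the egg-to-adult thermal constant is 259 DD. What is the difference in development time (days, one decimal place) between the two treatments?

12.7 days

At 13.5 °C: 259 / (13.5 − 4.7) = 259 / 8.8 = 29.432 d.
At 20.2 °C: 259 / (20.2 − 4.7) = 259 / 15.5 = 16.710 d.
Difference = |29.432 − 16.710| = 12.722 ≈ 12.7 days.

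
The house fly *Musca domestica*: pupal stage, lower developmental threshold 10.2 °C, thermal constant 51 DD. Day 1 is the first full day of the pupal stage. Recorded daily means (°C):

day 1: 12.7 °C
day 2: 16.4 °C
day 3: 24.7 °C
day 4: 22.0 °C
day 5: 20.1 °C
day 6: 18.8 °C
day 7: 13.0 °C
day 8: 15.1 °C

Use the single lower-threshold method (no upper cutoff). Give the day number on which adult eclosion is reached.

Daily DD above 10.2 °C: 2.5, 6.2, 14.5, 11.8, 9.9, 8.6, 2.8, 4.9.
Cumulative: 2.5, 8.7, 23.2, 35.0, 44.9, 53.5, 56.3, 61.2.
The total first reaches 51 DD on day 6.

day 6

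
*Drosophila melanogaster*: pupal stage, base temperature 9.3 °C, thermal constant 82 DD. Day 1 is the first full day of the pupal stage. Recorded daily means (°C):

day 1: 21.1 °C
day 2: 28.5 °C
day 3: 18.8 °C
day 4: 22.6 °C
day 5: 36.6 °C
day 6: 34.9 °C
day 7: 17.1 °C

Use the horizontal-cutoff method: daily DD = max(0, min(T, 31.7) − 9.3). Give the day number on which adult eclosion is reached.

Daily DD above 9.3 °C (capped at 22.4): 11.8, 19.2, 9.5, 13.3, 22.4, 22.4, 7.8.
Cumulative: 11.8, 31.0, 40.5, 53.8, 76.2, 98.6, 106.4.
The total first reaches 82 DD on day 6.

day 6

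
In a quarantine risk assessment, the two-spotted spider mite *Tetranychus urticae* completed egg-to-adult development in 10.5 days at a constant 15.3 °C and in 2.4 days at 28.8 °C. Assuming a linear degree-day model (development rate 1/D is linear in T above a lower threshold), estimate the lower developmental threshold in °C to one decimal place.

Linear rate model ⇒ the product D·(T − T_b) is constant across temperatures.
10.5·(15.3 − T_b) = 2.4·(28.8 − T_b)
T_b = (10.5·15.3 − 2.4·28.8) / (10.5 − 2.4) = 91.53 / 8.1 = 11.300 °C ≈ 11.3 °C.

11.3 °C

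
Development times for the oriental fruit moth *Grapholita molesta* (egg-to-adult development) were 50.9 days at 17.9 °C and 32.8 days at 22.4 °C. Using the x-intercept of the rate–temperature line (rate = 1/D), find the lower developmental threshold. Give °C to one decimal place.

9.7 °C

Equal thermal constants: D₁(T₁ − T_b) = D₂(T₂ − T_b).
50.9·(17.9 − T_b) = 32.8·(22.4 − T_b)
T_b = (50.9·17.9 − 32.8·22.4) / (50.9 − 32.8) = 176.39 / 18.1 = 9.745 °C ≈ 9.7 °C.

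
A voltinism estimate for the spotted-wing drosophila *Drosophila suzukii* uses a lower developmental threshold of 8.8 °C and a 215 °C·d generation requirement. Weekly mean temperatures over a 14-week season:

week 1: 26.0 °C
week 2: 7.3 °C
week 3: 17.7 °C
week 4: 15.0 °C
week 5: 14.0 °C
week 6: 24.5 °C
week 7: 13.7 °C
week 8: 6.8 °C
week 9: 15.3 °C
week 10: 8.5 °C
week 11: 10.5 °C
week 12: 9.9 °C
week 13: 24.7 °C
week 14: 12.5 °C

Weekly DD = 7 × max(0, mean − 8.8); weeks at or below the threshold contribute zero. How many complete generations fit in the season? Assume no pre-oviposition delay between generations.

2 generations

Weekly DD (7 × max(0, T̄ − 8.8)): 120.4, 0.0, 62.3, 43.4, 36.4, 109.9, 34.3, 0.0, 45.5, 0.0, 11.9, 7.7, 111.3, 25.9.
Season total = 609.0 DD.
Complete generations = ⌊609.0 / 215⌋ = 2.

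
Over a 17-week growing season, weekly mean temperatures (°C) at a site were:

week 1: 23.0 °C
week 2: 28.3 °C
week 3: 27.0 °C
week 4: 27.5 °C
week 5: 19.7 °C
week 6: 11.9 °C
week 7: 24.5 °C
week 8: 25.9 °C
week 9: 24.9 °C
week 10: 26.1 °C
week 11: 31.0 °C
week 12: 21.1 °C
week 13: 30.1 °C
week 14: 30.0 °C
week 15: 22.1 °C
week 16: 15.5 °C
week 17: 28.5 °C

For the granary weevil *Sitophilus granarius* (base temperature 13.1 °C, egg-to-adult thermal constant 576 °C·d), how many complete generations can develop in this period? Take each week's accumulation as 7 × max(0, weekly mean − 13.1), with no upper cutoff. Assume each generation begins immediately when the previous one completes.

Weekly DD (7 × max(0, T̄ − 13.1)): 69.3, 106.4, 97.3, 100.8, 46.2, 0.0, 79.8, 89.6, 82.6, 91.0, 125.3, 56.0, 119.0, 118.3, 63.0, 16.8, 107.8.
Season total = 1369.2 DD.
Complete generations = ⌊1369.2 / 576⌋ = 2.

2 generations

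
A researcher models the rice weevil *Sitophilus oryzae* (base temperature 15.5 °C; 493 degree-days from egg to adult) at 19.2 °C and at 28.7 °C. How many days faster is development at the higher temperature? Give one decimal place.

95.9 days

At 19.2 °C: 493 / (19.2 − 15.5) = 493 / 3.7 = 133.243 d.
At 28.7 °C: 493 / (28.7 − 15.5) = 493 / 13.2 = 37.348 d.
Difference = |133.243 − 37.348| = 95.895 ≈ 95.9 days.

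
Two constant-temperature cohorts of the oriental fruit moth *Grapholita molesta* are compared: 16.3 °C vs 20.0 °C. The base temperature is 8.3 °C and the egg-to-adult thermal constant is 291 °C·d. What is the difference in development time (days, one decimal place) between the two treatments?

11.5 days

At 16.3 °C: 291 / (16.3 − 8.3) = 291 / 8.0 = 36.375 d.
At 20.0 °C: 291 / (20.0 − 8.3) = 291 / 11.7 = 24.872 d.
Difference = |36.375 − 24.872| = 11.503 ≈ 11.5 days.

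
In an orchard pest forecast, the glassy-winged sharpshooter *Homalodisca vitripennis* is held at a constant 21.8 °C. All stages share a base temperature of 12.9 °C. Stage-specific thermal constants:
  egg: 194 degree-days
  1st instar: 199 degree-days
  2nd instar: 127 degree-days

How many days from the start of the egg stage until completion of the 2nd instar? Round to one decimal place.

58.4 days

Daily accumulation at 21.8 °C = 21.8 − 12.9 = 8.9 DD/day.
Total K = 194 + 199 + 127 = 520 DD.
Total duration = 520 / 8.9 = 58.427 ≈ 58.4 days.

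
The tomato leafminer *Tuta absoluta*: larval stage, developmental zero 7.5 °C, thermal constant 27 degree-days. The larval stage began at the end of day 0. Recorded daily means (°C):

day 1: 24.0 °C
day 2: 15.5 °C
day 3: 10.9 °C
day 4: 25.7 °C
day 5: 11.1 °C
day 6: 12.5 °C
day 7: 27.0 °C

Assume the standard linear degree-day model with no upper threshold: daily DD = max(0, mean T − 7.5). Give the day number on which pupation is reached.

Daily DD above 7.5 °C: 16.5, 8.0, 3.4, 18.2, 3.6, 5.0, 19.5.
Cumulative: 16.5, 24.5, 27.9, 46.1, 49.7, 54.7, 74.2.
The total first reaches 27 DD on day 3.

day 3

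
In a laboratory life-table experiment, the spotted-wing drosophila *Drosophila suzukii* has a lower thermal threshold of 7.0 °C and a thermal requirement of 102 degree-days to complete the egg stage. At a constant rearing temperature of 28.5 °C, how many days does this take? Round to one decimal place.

4.7 days

Daily accumulation = 28.5 − 7.0 = 21.5 DD/day.
Duration = 102 / 21.5 = 4.744 ≈ 4.7 days.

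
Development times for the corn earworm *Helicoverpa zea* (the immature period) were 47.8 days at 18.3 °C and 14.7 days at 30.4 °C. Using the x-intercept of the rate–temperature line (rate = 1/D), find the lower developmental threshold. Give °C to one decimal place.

12.9 °C

Under the model K = D·(T − T_b), so D₁·(T₁ − T_b) = D₂·(T₂ − T_b).
47.8·(18.3 − T_b) = 14.7·(30.4 − T_b)
T_b = (47.8·18.3 − 14.7·30.4) / (47.8 − 14.7) = 427.86 / 33.1 = 12.926 °C ≈ 12.9 °C.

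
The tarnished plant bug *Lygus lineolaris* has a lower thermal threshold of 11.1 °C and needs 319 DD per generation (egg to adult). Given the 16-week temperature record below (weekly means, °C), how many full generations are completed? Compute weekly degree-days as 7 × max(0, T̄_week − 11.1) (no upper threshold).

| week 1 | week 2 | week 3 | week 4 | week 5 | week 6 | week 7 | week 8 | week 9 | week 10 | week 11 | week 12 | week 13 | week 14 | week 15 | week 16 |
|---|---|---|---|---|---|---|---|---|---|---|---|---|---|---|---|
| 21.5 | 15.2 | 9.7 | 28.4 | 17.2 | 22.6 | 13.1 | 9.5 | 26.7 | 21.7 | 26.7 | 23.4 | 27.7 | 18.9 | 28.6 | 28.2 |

Weekly DD (7 × max(0, T̄ − 11.1)): 72.8, 28.7, 0.0, 121.1, 42.7, 80.5, 14.0, 0.0, 109.2, 74.2, 109.2, 86.1, 116.2, 54.6, 122.5, 119.7.
Season total = 1151.5 DD.
Complete generations = ⌊1151.5 / 319⌋ = 3.

3 generations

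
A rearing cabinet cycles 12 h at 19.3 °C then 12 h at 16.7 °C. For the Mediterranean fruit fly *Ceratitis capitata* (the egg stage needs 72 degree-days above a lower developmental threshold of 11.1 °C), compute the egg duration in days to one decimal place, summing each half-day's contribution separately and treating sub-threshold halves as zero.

Day half: max(0, 19.3 − 11.1) × 0.5 = 8.2 × 0.5 = 4.10 DD.
Night half: max(0, 16.7 − 11.1) × 0.5 = 5.6 × 0.5 = 2.80 DD.
Per 24 h: 6.90 DD/day.
Duration = 72 / 6.90 = 10.435 ≈ 10.4 days.

10.4 days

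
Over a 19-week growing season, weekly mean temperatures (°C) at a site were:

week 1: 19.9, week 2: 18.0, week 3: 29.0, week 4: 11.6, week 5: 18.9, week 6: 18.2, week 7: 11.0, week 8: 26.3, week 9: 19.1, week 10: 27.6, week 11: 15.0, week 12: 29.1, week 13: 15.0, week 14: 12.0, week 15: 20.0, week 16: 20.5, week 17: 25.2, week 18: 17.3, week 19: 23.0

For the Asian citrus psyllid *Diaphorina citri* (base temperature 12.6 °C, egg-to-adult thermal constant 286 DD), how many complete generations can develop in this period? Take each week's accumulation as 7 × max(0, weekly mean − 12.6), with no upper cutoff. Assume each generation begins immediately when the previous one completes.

3 generations

Weekly DD (7 × max(0, T̄ − 12.6)): 51.1, 37.8, 114.8, 0.0, 44.1, 39.2, 0.0, 95.9, 45.5, 105.0, 16.8, 115.5, 16.8, 0.0, 51.8, 55.3, 88.2, 32.9, 72.8.
Season total = 983.5 DD.
Complete generations = ⌊983.5 / 286⌋ = 3.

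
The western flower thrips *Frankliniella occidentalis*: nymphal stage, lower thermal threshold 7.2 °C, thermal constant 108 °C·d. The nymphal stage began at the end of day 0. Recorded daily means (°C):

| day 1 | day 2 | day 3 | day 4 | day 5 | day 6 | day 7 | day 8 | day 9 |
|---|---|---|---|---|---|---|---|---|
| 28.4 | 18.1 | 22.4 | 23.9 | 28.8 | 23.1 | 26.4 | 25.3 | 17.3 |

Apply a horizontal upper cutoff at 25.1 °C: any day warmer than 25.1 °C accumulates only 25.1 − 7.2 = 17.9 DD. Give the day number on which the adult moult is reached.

day 7

Daily DD above 7.2 °C (capped at 17.9): 17.9, 10.9, 15.2, 16.7, 17.9, 15.9, 17.9, 17.9, 10.1.
Cumulative: 17.9, 28.8, 44.0, 60.7, 78.6, 94.5, 112.4, 130.3, 140.4.
The total first reaches 108 DD on day 7.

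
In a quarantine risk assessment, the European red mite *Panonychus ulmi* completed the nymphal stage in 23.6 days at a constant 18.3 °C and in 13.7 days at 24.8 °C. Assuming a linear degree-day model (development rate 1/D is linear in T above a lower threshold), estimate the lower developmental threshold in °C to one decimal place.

Equal thermal constants: D₁(T₁ − T_b) = D₂(T₂ − T_b).
23.6·(18.3 − T_b) = 13.7·(24.8 − T_b)
T_b = (23.6·18.3 − 13.7·24.8) / (23.6 − 13.7) = 92.12 / 9.9 = 9.305 °C ≈ 9.3 °C.

9.3 °C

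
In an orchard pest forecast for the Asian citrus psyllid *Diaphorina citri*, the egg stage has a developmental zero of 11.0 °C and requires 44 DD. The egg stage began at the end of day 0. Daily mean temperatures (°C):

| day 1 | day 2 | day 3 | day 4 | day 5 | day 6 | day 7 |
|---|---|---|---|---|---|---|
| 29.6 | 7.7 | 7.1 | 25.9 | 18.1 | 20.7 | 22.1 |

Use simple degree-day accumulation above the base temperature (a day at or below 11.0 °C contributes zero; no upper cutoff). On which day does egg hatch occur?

Daily DD above 11.0 °C: 18.6, 0.0, 0.0, 14.9, 7.1, 9.7, 11.1.
Cumulative: 18.6, 18.6, 18.6, 33.5, 40.6, 50.3, 61.4.
The total first reaches 44 DD on day 6.

day 6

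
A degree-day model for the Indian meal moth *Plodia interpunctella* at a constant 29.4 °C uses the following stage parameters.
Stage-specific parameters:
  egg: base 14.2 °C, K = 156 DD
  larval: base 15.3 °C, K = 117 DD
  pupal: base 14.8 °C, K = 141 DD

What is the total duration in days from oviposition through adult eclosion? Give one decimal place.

28.2 days

egg: 156 / (29.4 − 14.2) = 156 / 15.2 = 10.263 d.
larval: 117 / (29.4 − 15.3) = 117 / 14.1 = 8.298 d.
pupal: 141 / (29.4 − 14.8) = 141 / 14.6 = 9.658 d.
Sum = 28.219 ≈ 28.2 days.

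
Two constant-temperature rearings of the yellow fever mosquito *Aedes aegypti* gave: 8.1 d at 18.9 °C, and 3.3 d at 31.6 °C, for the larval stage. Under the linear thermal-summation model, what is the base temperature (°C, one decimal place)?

Equal thermal constants: D₁(T₁ − T_b) = D₂(T₂ − T_b).
8.1·(18.9 − T_b) = 3.3·(31.6 − T_b)
T_b = (8.1·18.9 − 3.3·31.6) / (8.1 − 3.3) = 48.81 / 4.8 = 10.169 °C ≈ 10.2 °C.

10.2 °C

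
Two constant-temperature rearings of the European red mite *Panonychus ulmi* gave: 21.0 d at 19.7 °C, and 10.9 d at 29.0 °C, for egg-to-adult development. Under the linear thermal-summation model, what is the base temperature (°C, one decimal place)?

9.7 °C

Under the model K = D·(T − T_b), so D₁·(T₁ − T_b) = D₂·(T₂ − T_b).
21.0·(19.7 − T_b) = 10.9·(29.0 − T_b)
T_b = (21.0·19.7 − 10.9·29.0) / (21.0 − 10.9) = 97.60 / 10.1 = 9.663 °C ≈ 9.7 °C.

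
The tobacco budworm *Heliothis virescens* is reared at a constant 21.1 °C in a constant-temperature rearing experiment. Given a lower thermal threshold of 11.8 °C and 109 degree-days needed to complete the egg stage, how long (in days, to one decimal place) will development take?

11.7 days

Daily accumulation = 21.1 − 11.8 = 9.3 DD/day.
Duration = 109 / 9.3 = 11.720 ≈ 11.7 days.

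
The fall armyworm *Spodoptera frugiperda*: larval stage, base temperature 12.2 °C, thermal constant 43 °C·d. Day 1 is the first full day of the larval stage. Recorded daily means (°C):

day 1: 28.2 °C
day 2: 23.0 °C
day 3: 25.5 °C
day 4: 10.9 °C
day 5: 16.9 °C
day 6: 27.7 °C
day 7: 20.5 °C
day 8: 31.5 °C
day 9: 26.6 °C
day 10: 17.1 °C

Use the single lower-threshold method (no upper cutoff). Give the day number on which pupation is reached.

day 5

Daily DD above 12.2 °C: 16.0, 10.8, 13.3, 0.0, 4.7, 15.5, 8.3, 19.3, 14.4, 4.9.
Cumulative: 16.0, 26.8, 40.1, 40.1, 44.8, 60.3, 68.6, 87.9, 102.3, 107.2.
The total first reaches 43 DD on day 5.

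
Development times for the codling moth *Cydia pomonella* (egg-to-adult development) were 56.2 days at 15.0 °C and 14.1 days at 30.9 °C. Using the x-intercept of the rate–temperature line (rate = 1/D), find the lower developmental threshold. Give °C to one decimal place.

9.7 °C

Equal thermal constants: D₁(T₁ − T_b) = D₂(T₂ − T_b).
56.2·(15.0 − T_b) = 14.1·(30.9 − T_b)
T_b = (56.2·15.0 − 14.1·30.9) / (56.2 − 14.1) = 407.31 / 42.1 = 9.675 °C ≈ 9.7 °C.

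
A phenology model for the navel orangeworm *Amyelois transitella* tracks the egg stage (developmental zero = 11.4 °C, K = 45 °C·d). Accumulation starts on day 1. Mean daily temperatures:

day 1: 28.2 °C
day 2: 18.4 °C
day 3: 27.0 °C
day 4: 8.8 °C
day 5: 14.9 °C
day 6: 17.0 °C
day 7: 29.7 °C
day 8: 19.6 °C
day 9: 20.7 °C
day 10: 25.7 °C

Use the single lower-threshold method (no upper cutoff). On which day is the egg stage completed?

Daily DD above 11.4 °C: 16.8, 7.0, 15.6, 0.0, 3.5, 5.6, 18.3, 8.2, 9.3, 14.3.
Cumulative: 16.8, 23.8, 39.4, 39.4, 42.9, 48.5, 66.8, 75.0, 84.3, 98.6.
The total first reaches 45 DD on day 6.

day 6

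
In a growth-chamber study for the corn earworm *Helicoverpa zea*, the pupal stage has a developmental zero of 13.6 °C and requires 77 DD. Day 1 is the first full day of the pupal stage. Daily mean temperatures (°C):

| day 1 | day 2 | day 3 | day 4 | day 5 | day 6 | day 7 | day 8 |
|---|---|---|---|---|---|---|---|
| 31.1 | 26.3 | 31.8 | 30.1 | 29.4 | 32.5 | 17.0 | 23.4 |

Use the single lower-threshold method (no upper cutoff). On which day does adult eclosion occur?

Daily DD above 13.6 °C: 17.5, 12.7, 18.2, 16.5, 15.8, 18.9, 3.4, 9.8.
Cumulative: 17.5, 30.2, 48.4, 64.9, 80.7, 99.6, 103.0, 112.8.
The total first reaches 77 DD on day 5.

day 5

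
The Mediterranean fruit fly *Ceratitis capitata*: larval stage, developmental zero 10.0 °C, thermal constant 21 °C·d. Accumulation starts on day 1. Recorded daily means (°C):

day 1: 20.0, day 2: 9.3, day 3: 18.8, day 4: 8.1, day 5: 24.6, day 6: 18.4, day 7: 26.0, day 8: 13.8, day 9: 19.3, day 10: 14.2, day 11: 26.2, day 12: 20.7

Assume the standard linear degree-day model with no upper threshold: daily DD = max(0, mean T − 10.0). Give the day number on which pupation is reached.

day 5

Daily DD above 10.0 °C: 10.0, 0.0, 8.8, 0.0, 14.6, 8.4, 16.0, 3.8, 9.3, 4.2, 16.2, 10.7.
Cumulative: 10.0, 10.0, 18.8, 18.8, 33.4, 41.8, 57.8, 61.6, 70.9, 75.1, 91.3, 102.0.
The total first reaches 21 DD on day 5.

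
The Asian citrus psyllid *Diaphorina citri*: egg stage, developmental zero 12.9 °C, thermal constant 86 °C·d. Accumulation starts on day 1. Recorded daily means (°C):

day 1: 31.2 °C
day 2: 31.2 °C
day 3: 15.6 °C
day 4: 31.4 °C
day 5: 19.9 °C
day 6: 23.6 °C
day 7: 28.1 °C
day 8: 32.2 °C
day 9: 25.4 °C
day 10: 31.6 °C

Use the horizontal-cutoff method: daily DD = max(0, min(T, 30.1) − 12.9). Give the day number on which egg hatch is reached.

day 7

Daily DD above 12.9 °C (capped at 17.2): 17.2, 17.2, 2.7, 17.2, 7.0, 10.7, 15.2, 17.2, 12.5, 17.2.
Cumulative: 17.2, 34.4, 37.1, 54.3, 61.3, 72.0, 87.2, 104.4, 116.9, 134.1.
The total first reaches 86 DD on day 7.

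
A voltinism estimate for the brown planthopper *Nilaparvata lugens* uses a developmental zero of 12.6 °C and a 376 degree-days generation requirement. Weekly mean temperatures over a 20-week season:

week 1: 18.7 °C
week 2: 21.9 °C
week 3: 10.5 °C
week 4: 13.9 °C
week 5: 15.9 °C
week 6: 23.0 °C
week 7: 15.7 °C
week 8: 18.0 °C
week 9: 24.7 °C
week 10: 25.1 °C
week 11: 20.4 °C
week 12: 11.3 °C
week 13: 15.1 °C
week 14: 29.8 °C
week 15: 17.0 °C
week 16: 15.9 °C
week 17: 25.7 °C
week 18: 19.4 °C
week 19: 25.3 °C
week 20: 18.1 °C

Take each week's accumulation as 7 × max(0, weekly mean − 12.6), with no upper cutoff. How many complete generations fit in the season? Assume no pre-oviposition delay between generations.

2 generations

Weekly DD (7 × max(0, T̄ − 12.6)): 42.7, 65.1, 0.0, 9.1, 23.1, 72.8, 21.7, 37.8, 84.7, 87.5, 54.6, 0.0, 17.5, 120.4, 30.8, 23.1, 91.7, 47.6, 88.9, 38.5.
Season total = 957.6 DD.
Complete generations = ⌊957.6 / 376⌋ = 2.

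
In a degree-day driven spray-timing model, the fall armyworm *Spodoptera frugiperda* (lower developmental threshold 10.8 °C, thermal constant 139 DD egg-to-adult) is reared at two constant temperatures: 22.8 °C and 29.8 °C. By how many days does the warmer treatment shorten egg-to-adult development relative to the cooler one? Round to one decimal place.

4.3 days

At 22.8 °C: 139 / (22.8 − 10.8) = 139 / 12.0 = 11.583 d.
At 29.8 °C: 139 / (29.8 − 10.8) = 139 / 19.0 = 7.316 d.
Difference = |11.583 − 7.316| = 4.268 ≈ 4.3 days.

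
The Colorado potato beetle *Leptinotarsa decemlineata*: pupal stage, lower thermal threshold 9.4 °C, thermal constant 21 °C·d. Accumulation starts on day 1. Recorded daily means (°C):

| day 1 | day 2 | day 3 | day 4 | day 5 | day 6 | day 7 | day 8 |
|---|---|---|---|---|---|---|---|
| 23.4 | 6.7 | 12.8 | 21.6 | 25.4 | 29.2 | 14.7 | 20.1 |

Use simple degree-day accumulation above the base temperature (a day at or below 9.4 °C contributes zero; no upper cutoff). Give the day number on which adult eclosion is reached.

Daily DD above 9.4 °C: 14.0, 0.0, 3.4, 12.2, 16.0, 19.8, 5.3, 10.7.
Cumulative: 14.0, 14.0, 17.4, 29.6, 45.6, 65.4, 70.7, 81.4.
The total first reaches 21 DD on day 4.

day 4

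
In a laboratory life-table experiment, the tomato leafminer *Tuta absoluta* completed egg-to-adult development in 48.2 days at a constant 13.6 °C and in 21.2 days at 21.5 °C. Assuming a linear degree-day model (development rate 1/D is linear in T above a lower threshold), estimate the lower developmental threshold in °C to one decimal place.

Equal thermal constants: D₁(T₁ − T_b) = D₂(T₂ − T_b).
48.2·(13.6 − T_b) = 21.2·(21.5 − T_b)
T_b = (48.2·13.6 − 21.2·21.5) / (48.2 − 21.2) = 199.72 / 27.0 = 7.397 °C ≈ 7.4 °C.

7.4 °C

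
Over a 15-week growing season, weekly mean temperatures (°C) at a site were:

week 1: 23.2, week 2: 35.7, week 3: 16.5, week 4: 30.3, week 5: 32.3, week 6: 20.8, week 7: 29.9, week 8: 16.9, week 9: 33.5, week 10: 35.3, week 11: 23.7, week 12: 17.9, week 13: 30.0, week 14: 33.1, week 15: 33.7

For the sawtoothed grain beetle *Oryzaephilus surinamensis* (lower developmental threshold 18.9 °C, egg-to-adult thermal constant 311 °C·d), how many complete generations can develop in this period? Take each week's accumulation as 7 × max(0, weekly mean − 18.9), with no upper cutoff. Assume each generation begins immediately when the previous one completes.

Weekly DD (7 × max(0, T̄ − 18.9)): 30.1, 117.6, 0.0, 79.8, 93.8, 13.3, 77.0, 0.0, 102.2, 114.8, 33.6, 0.0, 77.7, 99.4, 103.6.
Season total = 942.9 DD.
Complete generations = ⌊942.9 / 311⌋ = 3.

3 generations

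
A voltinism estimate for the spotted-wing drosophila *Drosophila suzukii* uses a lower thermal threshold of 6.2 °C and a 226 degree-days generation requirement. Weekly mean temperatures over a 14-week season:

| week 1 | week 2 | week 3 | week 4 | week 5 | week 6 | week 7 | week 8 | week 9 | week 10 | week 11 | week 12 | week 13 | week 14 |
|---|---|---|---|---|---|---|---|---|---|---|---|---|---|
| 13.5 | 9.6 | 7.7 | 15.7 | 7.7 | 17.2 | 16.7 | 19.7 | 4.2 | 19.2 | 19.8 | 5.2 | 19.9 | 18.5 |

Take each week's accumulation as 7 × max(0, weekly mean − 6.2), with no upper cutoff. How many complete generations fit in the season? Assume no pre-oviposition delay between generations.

3 generations

Weekly DD (7 × max(0, T̄ − 6.2)): 51.1, 23.8, 10.5, 66.5, 10.5, 77.0, 73.5, 94.5, 0.0, 91.0, 95.2, 0.0, 95.9, 86.1.
Season total = 775.6 DD.
Complete generations = ⌊775.6 / 226⌋ = 3.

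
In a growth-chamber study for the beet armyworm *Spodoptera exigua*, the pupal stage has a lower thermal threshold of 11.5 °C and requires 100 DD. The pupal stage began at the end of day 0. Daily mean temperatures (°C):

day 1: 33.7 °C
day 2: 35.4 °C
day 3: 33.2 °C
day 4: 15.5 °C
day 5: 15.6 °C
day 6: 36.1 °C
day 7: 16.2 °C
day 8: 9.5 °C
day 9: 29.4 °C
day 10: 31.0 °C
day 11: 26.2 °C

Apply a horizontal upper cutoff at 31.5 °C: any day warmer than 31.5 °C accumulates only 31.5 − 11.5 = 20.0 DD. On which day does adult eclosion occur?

day 9

Daily DD above 11.5 °C (capped at 20.0): 20.0, 20.0, 20.0, 4.0, 4.1, 20.0, 4.7, 0.0, 17.9, 19.5, 14.7.
Cumulative: 20.0, 40.0, 60.0, 64.0, 68.1, 88.1, 92.8, 92.8, 110.7, 130.2, 144.9.
The total first reaches 100 DD on day 9.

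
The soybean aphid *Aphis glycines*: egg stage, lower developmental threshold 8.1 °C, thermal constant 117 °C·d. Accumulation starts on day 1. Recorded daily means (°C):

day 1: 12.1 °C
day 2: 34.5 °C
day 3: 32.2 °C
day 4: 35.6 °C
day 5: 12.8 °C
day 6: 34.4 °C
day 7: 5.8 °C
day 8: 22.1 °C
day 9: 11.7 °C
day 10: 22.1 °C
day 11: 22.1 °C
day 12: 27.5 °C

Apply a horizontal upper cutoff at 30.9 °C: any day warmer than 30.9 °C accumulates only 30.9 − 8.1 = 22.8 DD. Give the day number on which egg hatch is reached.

day 9

Daily DD above 8.1 °C (capped at 22.8): 4.0, 22.8, 22.8, 22.8, 4.7, 22.8, 0.0, 14.0, 3.6, 14.0, 14.0, 19.4.
Cumulative: 4.0, 26.8, 49.6, 72.4, 77.1, 99.9, 99.9, 113.9, 117.5, 131.5, 145.5, 164.9.
The total first reaches 117 DD on day 9.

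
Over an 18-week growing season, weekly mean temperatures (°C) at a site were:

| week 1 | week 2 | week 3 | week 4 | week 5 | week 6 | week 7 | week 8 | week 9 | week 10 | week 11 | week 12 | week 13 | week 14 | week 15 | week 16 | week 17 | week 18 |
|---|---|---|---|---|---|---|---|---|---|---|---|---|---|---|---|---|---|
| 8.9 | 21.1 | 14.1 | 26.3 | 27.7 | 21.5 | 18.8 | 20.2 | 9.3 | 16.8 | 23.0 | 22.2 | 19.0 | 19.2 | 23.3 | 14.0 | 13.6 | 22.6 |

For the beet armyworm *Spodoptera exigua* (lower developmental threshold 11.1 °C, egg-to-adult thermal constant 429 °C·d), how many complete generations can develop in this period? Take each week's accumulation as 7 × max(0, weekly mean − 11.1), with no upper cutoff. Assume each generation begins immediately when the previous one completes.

Weekly DD (7 × max(0, T̄ − 11.1)): 0.0, 70.0, 21.0, 106.4, 116.2, 72.8, 53.9, 63.7, 0.0, 39.9, 83.3, 77.7, 55.3, 56.7, 85.4, 20.3, 17.5, 80.5.
Season total = 1020.6 DD.
Complete generations = ⌊1020.6 / 429⌋ = 2.

2 generations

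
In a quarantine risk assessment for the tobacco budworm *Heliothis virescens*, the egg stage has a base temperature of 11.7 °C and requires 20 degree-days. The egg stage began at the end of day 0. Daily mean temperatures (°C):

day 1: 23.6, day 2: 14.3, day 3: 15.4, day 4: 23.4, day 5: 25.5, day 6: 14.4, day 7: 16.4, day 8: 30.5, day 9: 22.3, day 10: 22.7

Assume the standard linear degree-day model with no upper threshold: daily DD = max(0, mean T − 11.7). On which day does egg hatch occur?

day 4

Daily DD above 11.7 °C: 11.9, 2.6, 3.7, 11.7, 13.8, 2.7, 4.7, 18.8, 10.6, 11.0.
Cumulative: 11.9, 14.5, 18.2, 29.9, 43.7, 46.4, 51.1, 69.9, 80.5, 91.5.
The total first reaches 20 DD on day 4.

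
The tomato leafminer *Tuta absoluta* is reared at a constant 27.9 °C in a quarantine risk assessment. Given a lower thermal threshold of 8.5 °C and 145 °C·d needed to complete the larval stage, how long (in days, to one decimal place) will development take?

7.5 days

Daily accumulation = 27.9 − 8.5 = 19.4 DD/day.
Duration = 145 / 19.4 = 7.474 ≈ 7.5 days.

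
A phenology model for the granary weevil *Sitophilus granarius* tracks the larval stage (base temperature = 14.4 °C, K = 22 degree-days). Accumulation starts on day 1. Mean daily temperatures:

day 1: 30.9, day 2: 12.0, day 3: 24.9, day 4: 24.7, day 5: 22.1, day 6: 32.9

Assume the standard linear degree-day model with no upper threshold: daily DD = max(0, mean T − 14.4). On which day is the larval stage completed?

Daily DD above 14.4 °C: 16.5, 0.0, 10.5, 10.3, 7.7, 18.5.
Cumulative: 16.5, 16.5, 27.0, 37.3, 45.0, 63.5.
The total first reaches 22 DD on day 3.

day 3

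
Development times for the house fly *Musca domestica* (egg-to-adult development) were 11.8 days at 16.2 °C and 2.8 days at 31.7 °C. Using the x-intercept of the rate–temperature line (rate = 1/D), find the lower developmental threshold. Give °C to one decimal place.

Linear rate model ⇒ the product D·(T − T_b) is constant across temperatures.
11.8·(16.2 − T_b) = 2.8·(31.7 − T_b)
T_b = (11.8·16.2 − 2.8·31.7) / (11.8 − 2.8) = 102.40 / 9.0 = 11.378 °C ≈ 11.4 °C.

11.4 °C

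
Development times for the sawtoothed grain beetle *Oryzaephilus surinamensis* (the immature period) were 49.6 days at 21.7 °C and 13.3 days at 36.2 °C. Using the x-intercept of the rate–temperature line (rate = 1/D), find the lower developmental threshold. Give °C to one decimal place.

16.4 °C

Linear rate model ⇒ the product D·(T − T_b) is constant across temperatures.
49.6·(21.7 − T_b) = 13.3·(36.2 − T_b)
T_b = (49.6·21.7 − 13.3·36.2) / (49.6 − 13.3) = 594.86 / 36.3 = 16.387 °C ≈ 16.4 °C.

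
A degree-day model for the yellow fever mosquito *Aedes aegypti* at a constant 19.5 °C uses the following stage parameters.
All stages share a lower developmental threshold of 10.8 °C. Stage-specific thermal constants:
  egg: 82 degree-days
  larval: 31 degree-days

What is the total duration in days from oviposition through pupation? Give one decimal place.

Daily accumulation at 19.5 °C = 19.5 − 10.8 = 8.7 DD/day.
Total K = 82 + 31 = 113 DD.
Total duration = 113 / 8.7 = 12.989 ≈ 13.0 days.

13.0 days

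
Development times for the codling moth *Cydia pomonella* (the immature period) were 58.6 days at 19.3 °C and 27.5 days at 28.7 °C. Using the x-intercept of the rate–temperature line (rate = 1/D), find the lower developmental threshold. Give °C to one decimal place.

11.0 °C

Equal thermal constants: D₁(T₁ − T_b) = D₂(T₂ − T_b).
58.6·(19.3 − T_b) = 27.5·(28.7 − T_b)
T_b = (58.6·19.3 − 27.5·28.7) / (58.6 − 27.5) = 341.73 / 31.1 = 10.988 °C ≈ 11.0 °C.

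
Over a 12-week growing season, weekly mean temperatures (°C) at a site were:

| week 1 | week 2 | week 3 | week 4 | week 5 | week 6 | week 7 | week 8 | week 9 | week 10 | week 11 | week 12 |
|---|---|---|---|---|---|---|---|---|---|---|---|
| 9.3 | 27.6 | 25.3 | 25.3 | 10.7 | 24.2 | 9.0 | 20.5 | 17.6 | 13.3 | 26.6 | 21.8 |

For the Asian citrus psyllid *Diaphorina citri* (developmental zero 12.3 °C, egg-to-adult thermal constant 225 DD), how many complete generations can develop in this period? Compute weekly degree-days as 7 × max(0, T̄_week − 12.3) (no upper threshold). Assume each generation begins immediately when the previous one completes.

Weekly DD (7 × max(0, T̄ − 12.3)): 0.0, 107.1, 91.0, 91.0, 0.0, 83.3, 0.0, 57.4, 37.1, 7.0, 100.1, 66.5.
Season total = 640.5 DD.
Complete generations = ⌊640.5 / 225⌋ = 2.

2 generations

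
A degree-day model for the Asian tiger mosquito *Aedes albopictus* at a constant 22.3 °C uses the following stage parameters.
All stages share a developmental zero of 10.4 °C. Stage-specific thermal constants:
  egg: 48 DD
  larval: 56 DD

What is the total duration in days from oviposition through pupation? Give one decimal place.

8.7 days

Daily accumulation at 22.3 °C = 22.3 − 10.4 = 11.9 DD/day.
Total K = 48 + 56 = 104 DD.
Total duration = 104 / 11.9 = 8.739 ≈ 8.7 days.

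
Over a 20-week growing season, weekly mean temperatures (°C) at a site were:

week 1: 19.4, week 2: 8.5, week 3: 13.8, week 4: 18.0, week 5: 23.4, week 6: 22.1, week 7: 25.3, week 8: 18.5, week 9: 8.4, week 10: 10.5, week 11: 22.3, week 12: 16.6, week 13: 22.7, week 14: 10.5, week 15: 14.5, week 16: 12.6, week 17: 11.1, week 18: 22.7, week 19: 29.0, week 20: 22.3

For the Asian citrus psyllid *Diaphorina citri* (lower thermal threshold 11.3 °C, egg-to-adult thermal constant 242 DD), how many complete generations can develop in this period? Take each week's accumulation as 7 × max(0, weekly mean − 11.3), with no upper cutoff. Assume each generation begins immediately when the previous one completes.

3 generations

Weekly DD (7 × max(0, T̄ − 11.3)): 56.7, 0.0, 17.5, 46.9, 84.7, 75.6, 98.0, 50.4, 0.0, 0.0, 77.0, 37.1, 79.8, 0.0, 22.4, 9.1, 0.0, 79.8, 123.9, 77.0.
Season total = 935.9 DD.
Complete generations = ⌊935.9 / 242⌋ = 3.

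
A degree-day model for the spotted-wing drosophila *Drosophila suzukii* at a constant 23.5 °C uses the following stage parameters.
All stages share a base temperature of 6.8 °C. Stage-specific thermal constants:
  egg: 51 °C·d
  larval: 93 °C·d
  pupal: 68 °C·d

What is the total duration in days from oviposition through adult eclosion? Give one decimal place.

12.7 days

Daily accumulation at 23.5 °C = 23.5 − 6.8 = 16.7 DD/day.
Total K = 51 + 93 + 68 = 212 DD.
Total duration = 212 / 16.7 = 12.695 ≈ 12.7 days.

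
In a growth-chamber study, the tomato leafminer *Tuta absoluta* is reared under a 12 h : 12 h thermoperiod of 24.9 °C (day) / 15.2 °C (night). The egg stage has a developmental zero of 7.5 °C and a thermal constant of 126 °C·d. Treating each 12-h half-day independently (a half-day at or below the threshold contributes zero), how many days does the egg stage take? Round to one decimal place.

10.0 days

Day half: max(0, 24.9 − 7.5) × 0.5 = 17.4 × 0.5 = 8.70 DD.
Night half: max(0, 15.2 − 7.5) × 0.5 = 7.7 × 0.5 = 3.85 DD.
Per 24 h: 12.55 DD/day.
Duration = 126 / 12.55 = 10.040 ≈ 10.0 days.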